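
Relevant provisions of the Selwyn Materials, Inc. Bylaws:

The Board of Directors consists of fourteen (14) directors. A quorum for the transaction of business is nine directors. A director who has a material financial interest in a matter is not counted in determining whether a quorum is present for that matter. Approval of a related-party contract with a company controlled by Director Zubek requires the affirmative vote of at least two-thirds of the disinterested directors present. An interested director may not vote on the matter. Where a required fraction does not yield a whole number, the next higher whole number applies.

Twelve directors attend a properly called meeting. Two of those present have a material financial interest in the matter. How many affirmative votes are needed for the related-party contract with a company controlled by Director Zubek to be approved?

The related-party contract with a company controlled by Director Zubek requires two-thirds of the disinterested directors present (12 − 2 = 10).
2/3 of 10 = 6.67, rounded up to 7.

7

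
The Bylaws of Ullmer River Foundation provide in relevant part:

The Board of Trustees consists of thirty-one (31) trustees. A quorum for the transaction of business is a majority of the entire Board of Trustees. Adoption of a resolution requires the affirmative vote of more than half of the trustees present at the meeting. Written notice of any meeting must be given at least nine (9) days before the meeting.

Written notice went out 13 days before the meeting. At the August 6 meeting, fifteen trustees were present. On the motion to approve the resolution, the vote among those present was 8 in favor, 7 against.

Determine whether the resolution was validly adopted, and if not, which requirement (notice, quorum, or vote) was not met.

Notice: 13 days given; 9 required (13 ≥ 9). Satisfied.
Quorum: 15 present; quorum is 16. Not satisfied.
Vote: the resolution requires a majority of the trustees present (15). A majority of 15 is 8, so 8 affirmative votes are needed; 8 voted in favor. Satisfied. (Moot — without a quorum no business can be validly transacted.)

Invalid — quorum requirement not satisfied.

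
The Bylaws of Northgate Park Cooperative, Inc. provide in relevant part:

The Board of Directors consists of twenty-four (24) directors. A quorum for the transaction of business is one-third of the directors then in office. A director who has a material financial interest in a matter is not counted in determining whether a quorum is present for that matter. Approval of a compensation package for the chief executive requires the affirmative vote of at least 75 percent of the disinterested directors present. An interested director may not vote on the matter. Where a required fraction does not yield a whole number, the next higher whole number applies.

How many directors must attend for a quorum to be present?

1/3 of 24 = 8.

8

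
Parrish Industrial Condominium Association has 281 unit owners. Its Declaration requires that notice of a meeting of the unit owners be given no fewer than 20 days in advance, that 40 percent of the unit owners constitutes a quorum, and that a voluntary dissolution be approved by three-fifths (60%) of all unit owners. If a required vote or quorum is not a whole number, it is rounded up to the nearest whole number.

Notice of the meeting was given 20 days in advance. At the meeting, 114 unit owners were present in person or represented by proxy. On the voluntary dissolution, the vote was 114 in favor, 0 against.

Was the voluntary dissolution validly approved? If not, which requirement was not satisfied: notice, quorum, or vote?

Invalid — vote requirement not satisfied.

Notice: 20 days given; 20 required. Satisfied.
Quorum: 40% of 281 = 112.40, rounded up to 113; 114 present. Satisfied.
Vote: requires three-fifths of all unit owners (281); 3/5 of 281 = 168.60, rounded up to 169, so 169 needed; 114 in favor. Not satisfied.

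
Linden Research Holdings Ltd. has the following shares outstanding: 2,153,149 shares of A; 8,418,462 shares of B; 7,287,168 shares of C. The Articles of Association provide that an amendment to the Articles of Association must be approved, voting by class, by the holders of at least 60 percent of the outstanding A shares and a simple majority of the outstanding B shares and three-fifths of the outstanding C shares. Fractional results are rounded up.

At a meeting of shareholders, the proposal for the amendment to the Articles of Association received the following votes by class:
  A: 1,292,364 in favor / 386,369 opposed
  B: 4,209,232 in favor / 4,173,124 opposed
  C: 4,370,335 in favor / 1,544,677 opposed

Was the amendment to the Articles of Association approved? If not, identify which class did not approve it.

A: 3/5 of 2153149 = 1291889.40, rounded up to 1291890; 1,291,890 required, 1,292,364 in favor — approved.
B: a majority of 8418462 is 4209232; 4,209,232 required, 4,209,232 in favor — approved.
C: 3/5 of 7287168 = 4372300.80, rounded up to 4372301; 4,372,301 required, 4,370,335 in favor — not approved.

Not approved — the C shares did not give the required vote.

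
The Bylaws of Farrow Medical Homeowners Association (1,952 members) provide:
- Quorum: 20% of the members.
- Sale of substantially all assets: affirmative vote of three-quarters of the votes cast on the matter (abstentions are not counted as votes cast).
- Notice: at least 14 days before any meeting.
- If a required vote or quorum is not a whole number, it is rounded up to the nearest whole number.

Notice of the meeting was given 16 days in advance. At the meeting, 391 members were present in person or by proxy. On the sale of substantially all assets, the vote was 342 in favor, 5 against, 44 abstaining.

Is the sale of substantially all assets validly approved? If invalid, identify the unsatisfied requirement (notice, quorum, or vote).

Notice: 16 days given; 14 required. Satisfied.
Quorum: 20% of 1,952 = 390.40, rounded up to 391; 391 present. Satisfied.
Vote: requires three-fourths of the votes cast (391 − 44 abstaining = 347); 3/4 of 347 = 260.25, rounded up to 261, so 261 needed; 342 in favor. Satisfied.

Valid — all requirements satisfied.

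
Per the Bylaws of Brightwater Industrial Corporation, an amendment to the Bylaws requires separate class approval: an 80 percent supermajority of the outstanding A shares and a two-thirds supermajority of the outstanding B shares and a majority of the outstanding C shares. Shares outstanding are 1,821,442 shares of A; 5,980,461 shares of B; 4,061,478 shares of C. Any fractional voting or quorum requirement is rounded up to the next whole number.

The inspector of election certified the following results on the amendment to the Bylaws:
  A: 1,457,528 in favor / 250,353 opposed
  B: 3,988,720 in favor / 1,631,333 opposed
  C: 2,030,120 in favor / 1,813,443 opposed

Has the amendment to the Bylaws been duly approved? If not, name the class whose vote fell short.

Not approved — the C shares did not give the required vote.

A: 4/5 of 1821442 = 1457153.60, rounded up to 1457154; 1,457,154 required, 1,457,528 in favor — approved.
B: 2/3 of 5980461 = 3986974; 3,986,974 required, 3,988,720 in favor — approved.
C: a majority of 4061478 is 2030740; 2,030,740 required, 2,030,120 in favor — not approved.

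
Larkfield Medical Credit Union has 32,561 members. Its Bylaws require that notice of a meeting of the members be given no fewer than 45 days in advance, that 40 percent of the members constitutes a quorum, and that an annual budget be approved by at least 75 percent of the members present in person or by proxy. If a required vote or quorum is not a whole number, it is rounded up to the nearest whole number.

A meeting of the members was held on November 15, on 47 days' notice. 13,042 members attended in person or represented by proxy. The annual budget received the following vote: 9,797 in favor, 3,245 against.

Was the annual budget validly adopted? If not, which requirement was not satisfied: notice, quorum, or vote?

Notice: 47 days given; 45 required. Satisfied.
Quorum: 40% of 32,561 = 13,024.40, rounded up to 13,025; 13,042 present. Satisfied.
Vote: requires three-fourths of those present (13,042); 3/4 of 13042 = 9781.50, rounded up to 9782, so 9,782 needed; 9,797 in favor. Satisfied.

Valid — all requirements satisfied.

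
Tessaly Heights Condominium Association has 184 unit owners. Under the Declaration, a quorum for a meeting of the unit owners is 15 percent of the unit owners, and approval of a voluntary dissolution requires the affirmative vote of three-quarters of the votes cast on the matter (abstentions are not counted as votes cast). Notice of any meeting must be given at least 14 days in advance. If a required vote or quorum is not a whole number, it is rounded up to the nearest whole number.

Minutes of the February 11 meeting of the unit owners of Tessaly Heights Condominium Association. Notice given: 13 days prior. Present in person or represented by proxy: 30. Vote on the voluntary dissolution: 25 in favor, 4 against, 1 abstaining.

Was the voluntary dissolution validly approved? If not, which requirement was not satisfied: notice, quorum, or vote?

Notice: 13 days given; 14 required. Not satisfied.
Quorum: 15% of 184 = 27.60, rounded up to 28; 30 present. Satisfied.
Vote: requires three-fourths of the votes cast (30 − 1 abstaining = 29); 3/4 of 29 = 21.75, rounded up to 22, so 22 needed; 25 in favor. Satisfied.

Invalid — notice requirement not satisfied.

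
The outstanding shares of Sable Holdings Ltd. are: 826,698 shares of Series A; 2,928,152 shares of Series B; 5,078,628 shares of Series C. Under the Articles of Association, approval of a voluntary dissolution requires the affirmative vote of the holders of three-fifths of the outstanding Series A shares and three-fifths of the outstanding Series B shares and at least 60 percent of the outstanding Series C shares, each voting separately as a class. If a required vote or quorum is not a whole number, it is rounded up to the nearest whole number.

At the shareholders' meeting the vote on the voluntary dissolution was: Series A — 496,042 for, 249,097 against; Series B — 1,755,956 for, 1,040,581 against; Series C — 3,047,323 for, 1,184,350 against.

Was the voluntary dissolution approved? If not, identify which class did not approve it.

Series A: 3/5 of 826698 = 496018.80, rounded up to 496019; 496,019 required, 496,042 in favor — approved.
Series B: 3/5 of 2928152 = 1756891.20, rounded up to 1756892; 1,756,892 required, 1,755,956 in favor — not approved.
Series C: 3/5 of 5078628 = 3047176.80, rounded up to 3047177; 3,047,177 required, 3,047,323 in favor — approved.

Not approved — the Series B shares did not give the required vote.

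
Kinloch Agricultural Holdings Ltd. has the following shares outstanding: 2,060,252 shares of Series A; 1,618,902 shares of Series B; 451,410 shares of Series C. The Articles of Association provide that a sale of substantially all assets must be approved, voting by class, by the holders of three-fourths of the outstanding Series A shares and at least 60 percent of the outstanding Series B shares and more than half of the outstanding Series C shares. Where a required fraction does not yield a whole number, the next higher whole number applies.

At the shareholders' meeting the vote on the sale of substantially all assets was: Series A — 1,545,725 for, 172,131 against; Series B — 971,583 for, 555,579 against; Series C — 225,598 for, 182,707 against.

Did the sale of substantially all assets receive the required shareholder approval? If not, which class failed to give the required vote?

Not approved — the Series C shares did not give the required vote.

Series A: 3/4 of 2060252 = 1545189; 1,545,189 required, 1,545,725 in favor — approved.
Series B: 3/5 of 1618902 = 971341.20, rounded up to 971342; 971,342 required, 971,583 in favor — approved.
Series C: a majority of 451410 is 225706; 225,706 required, 225,598 in favor — not approved.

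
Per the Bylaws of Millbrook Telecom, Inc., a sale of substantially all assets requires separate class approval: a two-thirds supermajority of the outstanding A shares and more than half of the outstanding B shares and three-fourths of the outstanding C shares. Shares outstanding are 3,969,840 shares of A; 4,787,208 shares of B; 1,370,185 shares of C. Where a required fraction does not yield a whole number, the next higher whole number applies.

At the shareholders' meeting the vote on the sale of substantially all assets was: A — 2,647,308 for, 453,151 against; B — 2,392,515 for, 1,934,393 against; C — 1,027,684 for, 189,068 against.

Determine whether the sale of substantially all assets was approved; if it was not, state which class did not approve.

A: 2/3 of 3969840 = 2646560; 2,646,560 required, 2,647,308 in favor — approved.
B: a majority of 4787208 is 2393605; 2,393,605 required, 2,392,515 in favor — not approved.
C: 3/4 of 1370185 = 1027638.75, rounded up to 1027639; 1,027,639 required, 1,027,684 in favor — approved.

Not approved — the B shares did not give the required vote.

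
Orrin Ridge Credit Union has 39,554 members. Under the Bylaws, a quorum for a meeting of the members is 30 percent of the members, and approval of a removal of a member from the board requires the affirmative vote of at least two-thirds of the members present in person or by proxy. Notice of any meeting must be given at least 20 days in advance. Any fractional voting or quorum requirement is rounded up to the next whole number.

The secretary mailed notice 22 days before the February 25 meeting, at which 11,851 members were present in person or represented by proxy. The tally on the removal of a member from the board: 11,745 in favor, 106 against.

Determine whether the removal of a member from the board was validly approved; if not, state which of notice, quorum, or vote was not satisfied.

Notice: 22 days given; 20 required. Satisfied.
Quorum: 30% of 39,554 = 11,866.20, rounded up to 11,867; 11,851 present. Not satisfied.
Vote: requires two-thirds of those present (11,851); 2/3 of 11851 = 7900.67, rounded up to 7901, so 7,901 needed; 11,745 in favor. Satisfied.

Invalid — quorum requirement not satisfied.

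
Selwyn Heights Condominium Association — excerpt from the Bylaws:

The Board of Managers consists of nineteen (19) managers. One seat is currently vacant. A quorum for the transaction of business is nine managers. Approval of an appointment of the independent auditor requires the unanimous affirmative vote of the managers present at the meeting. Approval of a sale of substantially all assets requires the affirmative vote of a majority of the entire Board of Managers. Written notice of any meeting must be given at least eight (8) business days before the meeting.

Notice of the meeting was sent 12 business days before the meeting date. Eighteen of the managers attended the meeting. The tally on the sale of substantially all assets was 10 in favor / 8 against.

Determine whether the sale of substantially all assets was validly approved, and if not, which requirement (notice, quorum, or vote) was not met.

Notice: 12 business days given; 8 required (12 ≥ 8). Satisfied.
Quorum: 18 present; quorum is 9. Satisfied.
Vote: the sale of substantially all assets requires a majority of the entire Board of Managers (19). A majority of 19 is 10, so 10 affirmative votes are needed; 10 voted in favor. Satisfied.

Valid — all requirements satisfied.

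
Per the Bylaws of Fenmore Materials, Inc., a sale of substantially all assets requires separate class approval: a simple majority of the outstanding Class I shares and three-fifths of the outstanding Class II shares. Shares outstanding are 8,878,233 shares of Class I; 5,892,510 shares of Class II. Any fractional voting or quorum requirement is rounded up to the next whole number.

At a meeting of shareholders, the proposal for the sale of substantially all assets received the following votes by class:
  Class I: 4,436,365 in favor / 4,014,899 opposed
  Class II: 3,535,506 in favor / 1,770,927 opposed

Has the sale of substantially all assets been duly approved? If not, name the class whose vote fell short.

Class I: a majority of 8878233 is 4439117; 4,439,117 required, 4,436,365 in favor — not approved.
Class II: 3/5 of 5892510 = 3535506; 3,535,506 required, 3,535,506 in favor — approved.

Not approved — the Class I shares did not give the required vote.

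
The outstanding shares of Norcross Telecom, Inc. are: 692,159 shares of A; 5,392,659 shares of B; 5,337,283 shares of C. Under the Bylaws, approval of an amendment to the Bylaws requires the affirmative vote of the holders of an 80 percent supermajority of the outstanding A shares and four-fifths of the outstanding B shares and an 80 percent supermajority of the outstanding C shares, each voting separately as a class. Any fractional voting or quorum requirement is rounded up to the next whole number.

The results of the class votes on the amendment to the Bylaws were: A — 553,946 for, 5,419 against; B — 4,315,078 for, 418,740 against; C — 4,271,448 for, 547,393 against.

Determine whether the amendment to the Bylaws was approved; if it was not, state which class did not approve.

A: 4/5 of 692159 = 553727.20, rounded up to 553728; 553,728 required, 553,946 in favor — approved.
B: 4/5 of 5392659 = 4314127.20, rounded up to 4314128; 4,314,128 required, 4,315,078 in favor — approved.
C: 4/5 of 5337283 = 4269826.40, rounded up to 4269827; 4,269,827 required, 4,271,448 in favor — approved.

Approved — every class gave the required vote.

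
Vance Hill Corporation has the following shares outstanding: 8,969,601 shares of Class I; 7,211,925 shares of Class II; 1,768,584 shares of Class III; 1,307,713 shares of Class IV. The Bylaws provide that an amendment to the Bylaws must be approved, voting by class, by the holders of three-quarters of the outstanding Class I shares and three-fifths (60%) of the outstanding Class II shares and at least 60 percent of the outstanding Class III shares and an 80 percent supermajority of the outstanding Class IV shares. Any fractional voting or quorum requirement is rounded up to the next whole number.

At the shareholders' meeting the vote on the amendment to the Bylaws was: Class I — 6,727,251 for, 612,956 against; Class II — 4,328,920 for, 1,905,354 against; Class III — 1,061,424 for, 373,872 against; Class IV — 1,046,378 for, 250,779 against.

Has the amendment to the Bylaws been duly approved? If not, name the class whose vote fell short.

Approved — every class gave the required vote.

Class I: 3/4 of 8969601 = 6727200.75, rounded up to 6727201; 6,727,201 required, 6,727,251 in favor — approved.
Class II: 3/5 of 7211925 = 4327155; 4,327,155 required, 4,328,920 in favor — approved.
Class III: 3/5 of 1768584 = 1061150.40, rounded up to 1061151; 1,061,151 required, 1,061,424 in favor — approved.
Class IV: 4/5 of 1307713 = 1046170.40, rounded up to 1046171; 1,046,171 required, 1,046,378 in favor — approved.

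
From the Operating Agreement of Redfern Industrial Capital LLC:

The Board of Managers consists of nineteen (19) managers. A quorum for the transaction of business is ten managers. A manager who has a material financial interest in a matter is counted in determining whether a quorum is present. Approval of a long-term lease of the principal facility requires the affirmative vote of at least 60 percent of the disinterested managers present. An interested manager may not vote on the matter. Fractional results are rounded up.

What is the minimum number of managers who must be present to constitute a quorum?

10

The quorum is fixed at 10.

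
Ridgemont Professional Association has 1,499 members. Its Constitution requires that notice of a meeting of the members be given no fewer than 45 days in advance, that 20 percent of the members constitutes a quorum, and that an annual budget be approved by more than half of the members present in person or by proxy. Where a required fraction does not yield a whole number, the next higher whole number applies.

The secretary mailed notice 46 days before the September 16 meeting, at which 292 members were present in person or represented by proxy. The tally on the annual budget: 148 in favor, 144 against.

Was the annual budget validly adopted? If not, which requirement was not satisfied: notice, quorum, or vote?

Notice: 46 days given; 45 required. Satisfied.
Quorum: 20% of 1,499 = 299.80, rounded up to 300; 292 present. Not satisfied.
Vote: requires a majority of those present (292); a majority of 292 is 147, so 147 needed; 148 in favor. Satisfied.

Invalid — quorum requirement not satisfied.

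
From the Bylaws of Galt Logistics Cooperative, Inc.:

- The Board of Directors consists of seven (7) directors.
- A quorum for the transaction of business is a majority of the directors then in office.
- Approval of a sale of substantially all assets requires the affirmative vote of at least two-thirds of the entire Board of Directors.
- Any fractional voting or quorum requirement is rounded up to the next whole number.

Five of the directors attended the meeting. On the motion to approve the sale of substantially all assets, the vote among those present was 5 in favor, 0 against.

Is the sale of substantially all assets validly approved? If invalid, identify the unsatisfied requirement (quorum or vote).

Valid — all requirements satisfied.

Quorum: 5 present; quorum is 4. Satisfied.
Vote: the sale of substantially all assets requires two-thirds of the entire Board of Directors (7). 2/3 of 7 = 4.67, rounded up to 5, so 5 affirmative votes are needed; 5 voted in favor. Satisfied.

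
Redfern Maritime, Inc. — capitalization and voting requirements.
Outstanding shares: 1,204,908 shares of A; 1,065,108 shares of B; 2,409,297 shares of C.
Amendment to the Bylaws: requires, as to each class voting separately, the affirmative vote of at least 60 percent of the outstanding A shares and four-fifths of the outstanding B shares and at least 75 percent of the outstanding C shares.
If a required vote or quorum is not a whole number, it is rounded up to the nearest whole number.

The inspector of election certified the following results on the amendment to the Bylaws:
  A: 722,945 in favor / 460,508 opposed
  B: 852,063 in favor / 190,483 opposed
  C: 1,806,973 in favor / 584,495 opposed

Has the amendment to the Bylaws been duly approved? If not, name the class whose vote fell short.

Not approved — the B shares did not give the required vote.

A: 3/5 of 1204908 = 722944.80, rounded up to 722945; 722,945 required, 722,945 in favor — approved.
B: 4/5 of 1065108 = 852086.40, rounded up to 852087; 852,087 required, 852,063 in favor — not approved.
C: 3/4 of 2409297 = 1806972.75, rounded up to 1806973; 1,806,973 required, 1,806,973 in favor — approved.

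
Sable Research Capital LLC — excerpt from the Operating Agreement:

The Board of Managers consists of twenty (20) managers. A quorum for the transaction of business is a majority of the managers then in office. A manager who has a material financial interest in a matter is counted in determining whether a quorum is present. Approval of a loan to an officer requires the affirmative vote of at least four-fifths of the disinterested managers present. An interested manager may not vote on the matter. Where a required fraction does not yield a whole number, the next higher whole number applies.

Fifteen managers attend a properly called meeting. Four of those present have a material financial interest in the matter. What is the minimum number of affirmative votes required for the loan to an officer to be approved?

The loan to an officer requires four-fifths of the disinterested managers present (15 − 4 = 11).
4/5 of 11 = 8.80, rounded up to 9.

9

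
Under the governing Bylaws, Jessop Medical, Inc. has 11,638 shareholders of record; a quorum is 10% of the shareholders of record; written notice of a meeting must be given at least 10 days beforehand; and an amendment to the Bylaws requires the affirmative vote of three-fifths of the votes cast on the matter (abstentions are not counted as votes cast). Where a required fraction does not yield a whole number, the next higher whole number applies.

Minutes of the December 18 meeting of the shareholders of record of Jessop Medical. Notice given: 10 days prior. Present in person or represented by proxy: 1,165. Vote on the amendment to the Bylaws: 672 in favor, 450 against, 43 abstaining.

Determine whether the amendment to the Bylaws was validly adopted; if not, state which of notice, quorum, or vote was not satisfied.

Notice: 10 days given; 10 required. Satisfied.
Quorum: 10% of 11,638 = 1,163.80, rounded up to 1,164; 1,165 present. Satisfied.
Vote: requires three-fifths of the votes cast (1,165 − 43 abstaining = 1,122); 3/5 of 1122 = 673.20, rounded up to 674, so 674 needed; 672 in favor. Not satisfied.

Invalid — vote requirement not satisfied.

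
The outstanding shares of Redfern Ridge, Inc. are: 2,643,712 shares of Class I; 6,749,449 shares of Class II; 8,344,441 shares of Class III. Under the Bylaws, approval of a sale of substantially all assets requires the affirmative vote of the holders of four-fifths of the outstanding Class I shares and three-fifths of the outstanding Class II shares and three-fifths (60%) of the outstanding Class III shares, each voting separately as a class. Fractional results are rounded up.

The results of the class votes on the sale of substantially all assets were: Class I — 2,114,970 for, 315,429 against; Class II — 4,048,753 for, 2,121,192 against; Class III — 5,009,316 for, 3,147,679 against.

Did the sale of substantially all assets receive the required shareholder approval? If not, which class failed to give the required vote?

Not approved — the Class II shares did not give the required vote.

Class I: 4/5 of 2643712 = 2114969.60, rounded up to 2114970; 2,114,970 required, 2,114,970 in favor — approved.
Class II: 3/5 of 6749449 = 4049669.40, rounded up to 4049670; 4,049,670 required, 4,048,753 in favor — not approved.
Class III: 3/5 of 8344441 = 5006664.60, rounded up to 5006665; 5,006,665 required, 5,009,316 in favor — approved.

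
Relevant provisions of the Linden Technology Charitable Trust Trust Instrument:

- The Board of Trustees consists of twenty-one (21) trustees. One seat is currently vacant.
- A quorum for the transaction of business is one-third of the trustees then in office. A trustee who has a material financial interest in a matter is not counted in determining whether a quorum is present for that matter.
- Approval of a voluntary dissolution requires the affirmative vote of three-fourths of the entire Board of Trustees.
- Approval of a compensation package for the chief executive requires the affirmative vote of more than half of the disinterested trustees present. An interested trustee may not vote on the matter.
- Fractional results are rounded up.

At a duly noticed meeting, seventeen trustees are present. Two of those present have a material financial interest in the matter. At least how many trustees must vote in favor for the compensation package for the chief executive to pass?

The compensation package for the chief executive requires a majority of the disinterested trustees present (17 − 2 = 15).
A majority of 15 is 8.

8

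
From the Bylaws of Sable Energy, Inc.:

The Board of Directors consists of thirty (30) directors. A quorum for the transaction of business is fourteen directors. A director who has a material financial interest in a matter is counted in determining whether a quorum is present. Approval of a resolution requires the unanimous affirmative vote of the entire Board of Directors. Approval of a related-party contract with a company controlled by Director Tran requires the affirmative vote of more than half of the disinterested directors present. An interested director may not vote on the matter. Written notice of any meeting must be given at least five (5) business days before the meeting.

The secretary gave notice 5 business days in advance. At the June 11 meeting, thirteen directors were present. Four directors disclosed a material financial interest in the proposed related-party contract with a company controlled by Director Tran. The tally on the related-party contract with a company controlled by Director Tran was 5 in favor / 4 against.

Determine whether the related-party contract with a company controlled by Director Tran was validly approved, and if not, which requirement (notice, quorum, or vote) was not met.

Notice: 5 business days given; 5 required (5 ≥ 5). Satisfied.
Quorum: 13 present (interested directors count toward quorum); quorum is 14. Not satisfied.
Vote: the related-party contract with a company controlled by Director Tran requires a majority of the disinterested directors present (13 − 4 = 9). A majority of 9 is 5, so 5 affirmative votes are needed; 5 voted in favor. Satisfied. (Moot — without a quorum no business can be validly transacted.)

Invalid — quorum requirement not satisfied.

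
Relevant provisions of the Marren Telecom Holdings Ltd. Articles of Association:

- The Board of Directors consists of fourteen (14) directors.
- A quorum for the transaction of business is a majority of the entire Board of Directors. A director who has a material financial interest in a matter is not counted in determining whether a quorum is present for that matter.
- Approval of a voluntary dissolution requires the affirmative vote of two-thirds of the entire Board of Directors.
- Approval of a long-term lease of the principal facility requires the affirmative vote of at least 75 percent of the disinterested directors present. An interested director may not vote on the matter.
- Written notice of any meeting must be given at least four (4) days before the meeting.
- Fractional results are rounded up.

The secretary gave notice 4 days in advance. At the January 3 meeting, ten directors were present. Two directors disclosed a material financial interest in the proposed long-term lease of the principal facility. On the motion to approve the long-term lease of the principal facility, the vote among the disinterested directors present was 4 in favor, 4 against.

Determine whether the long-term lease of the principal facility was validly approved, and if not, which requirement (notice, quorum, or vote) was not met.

Invalid — vote requirement not satisfied.

Notice: 4 days given; 4 required (4 ≥ 4). Satisfied.
Quorum: 10 present, but the 2 interested directors do not count, leaving 8. Quorum is 8. Satisfied.
Vote: the long-term lease of the principal facility requires three-fourths of the disinterested directors present (10 − 2 = 8). 3/4 of 8 = 6, so 6 affirmative votes are needed; 4 voted in favor. Not satisfied.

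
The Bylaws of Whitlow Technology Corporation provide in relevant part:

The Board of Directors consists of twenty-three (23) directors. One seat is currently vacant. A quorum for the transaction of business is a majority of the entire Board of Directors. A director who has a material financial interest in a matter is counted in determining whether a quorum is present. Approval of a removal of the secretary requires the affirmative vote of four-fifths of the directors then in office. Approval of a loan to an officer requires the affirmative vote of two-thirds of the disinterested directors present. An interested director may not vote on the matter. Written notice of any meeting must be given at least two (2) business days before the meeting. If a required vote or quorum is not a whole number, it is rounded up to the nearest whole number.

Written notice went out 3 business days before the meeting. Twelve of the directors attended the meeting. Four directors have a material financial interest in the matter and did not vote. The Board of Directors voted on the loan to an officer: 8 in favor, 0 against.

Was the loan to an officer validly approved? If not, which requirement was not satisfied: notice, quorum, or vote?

Notice: 3 business days given; 2 required (3 ≥ 2). Satisfied.
Quorum: 12 present (interested directors count toward quorum); quorum is 12. Satisfied.
Vote: the loan to an officer requires two-thirds of the disinterested directors present (12 − 4 = 8). 2/3 of 8 = 5.33, rounded up to 6, so 6 affirmative votes are needed; 8 voted in favor. Satisfied.

Valid — all requirements satisfied.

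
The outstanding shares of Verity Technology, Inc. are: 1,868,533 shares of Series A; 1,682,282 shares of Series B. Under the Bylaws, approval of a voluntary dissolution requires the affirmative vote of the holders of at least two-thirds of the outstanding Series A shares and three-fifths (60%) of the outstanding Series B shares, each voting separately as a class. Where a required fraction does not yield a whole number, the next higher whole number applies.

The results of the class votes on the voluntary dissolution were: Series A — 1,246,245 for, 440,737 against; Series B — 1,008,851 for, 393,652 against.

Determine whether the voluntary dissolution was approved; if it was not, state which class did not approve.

Not approved — the Series B shares did not give the required vote.

Series A: 2/3 of 1868533 = 1245688.67, rounded up to 1245689; 1,245,689 required, 1,246,245 in favor — approved.
Series B: 3/5 of 1682282 = 1009369.20, rounded up to 1009370; 1,009,370 required, 1,008,851 in favor — not approved.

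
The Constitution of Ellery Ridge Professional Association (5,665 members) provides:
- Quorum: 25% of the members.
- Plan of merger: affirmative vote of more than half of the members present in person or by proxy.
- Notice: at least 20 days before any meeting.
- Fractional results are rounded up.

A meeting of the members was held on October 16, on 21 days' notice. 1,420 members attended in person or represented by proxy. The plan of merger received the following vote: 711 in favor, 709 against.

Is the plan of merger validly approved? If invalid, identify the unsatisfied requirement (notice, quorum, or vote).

Notice: 21 days given; 20 required. Satisfied.
Quorum: 25% of 5,665 = 1,416.25, rounded up to 1,417; 1,420 present. Satisfied.
Vote: requires a majority of those present (1,420); a majority of 1420 is 711, so 711 needed; 711 in favor. Satisfied.

Valid — all requirements satisfied.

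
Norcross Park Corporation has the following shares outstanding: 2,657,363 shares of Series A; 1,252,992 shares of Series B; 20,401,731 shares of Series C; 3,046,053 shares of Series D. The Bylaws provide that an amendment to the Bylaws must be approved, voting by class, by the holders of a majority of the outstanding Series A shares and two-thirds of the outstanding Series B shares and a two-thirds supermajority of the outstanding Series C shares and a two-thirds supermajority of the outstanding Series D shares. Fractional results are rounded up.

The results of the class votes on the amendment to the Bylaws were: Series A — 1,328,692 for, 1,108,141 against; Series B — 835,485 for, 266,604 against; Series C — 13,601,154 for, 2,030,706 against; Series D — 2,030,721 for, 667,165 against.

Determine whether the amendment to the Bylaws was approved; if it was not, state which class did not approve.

Approved — every class gave the required vote.

Series A: a majority of 2657363 is 1328682; 1,328,682 required, 1,328,692 in favor — approved.
Series B: 2/3 of 1252992 = 835328; 835,328 required, 835,485 in favor — approved.
Series C: 2/3 of 20401731 = 13601154; 13,601,154 required, 13,601,154 in favor — approved.
Series D: 2/3 of 3046053 = 2030702; 2,030,702 required, 2,030,721 in favor — approved.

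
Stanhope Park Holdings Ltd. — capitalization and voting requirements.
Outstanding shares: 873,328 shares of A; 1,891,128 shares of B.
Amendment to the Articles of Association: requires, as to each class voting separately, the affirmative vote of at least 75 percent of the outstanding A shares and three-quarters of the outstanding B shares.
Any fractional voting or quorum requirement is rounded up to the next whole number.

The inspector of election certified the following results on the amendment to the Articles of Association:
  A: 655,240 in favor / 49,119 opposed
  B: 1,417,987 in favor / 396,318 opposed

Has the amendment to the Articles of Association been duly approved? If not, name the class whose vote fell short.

A: 3/4 of 873328 = 654996; 654,996 required, 655,240 in favor — approved.
B: 3/4 of 1891128 = 1418346; 1,418,346 required, 1,417,987 in favor — not approved.

Not approved — the B shares did not give the required vote.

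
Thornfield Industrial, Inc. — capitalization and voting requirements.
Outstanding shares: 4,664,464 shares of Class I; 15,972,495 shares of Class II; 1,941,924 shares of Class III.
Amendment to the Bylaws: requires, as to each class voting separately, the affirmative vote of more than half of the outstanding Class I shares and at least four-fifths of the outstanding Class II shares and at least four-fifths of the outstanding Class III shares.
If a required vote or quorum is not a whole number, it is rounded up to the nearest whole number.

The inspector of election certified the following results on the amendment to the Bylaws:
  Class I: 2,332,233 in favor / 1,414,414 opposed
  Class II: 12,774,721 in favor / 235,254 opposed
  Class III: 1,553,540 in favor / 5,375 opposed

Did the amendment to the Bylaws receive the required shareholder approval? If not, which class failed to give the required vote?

Class I: a majority of 4664464 is 2332233; 2,332,233 required, 2,332,233 in favor — approved.
Class II: 4/5 of 15972495 = 12777996; 12,777,996 required, 12,774,721 in favor — not approved.
Class III: 4/5 of 1941924 = 1553539.20, rounded up to 1553540; 1,553,540 required, 1,553,540 in favor — approved.

Not approved — the Class II shares did not give the required vote.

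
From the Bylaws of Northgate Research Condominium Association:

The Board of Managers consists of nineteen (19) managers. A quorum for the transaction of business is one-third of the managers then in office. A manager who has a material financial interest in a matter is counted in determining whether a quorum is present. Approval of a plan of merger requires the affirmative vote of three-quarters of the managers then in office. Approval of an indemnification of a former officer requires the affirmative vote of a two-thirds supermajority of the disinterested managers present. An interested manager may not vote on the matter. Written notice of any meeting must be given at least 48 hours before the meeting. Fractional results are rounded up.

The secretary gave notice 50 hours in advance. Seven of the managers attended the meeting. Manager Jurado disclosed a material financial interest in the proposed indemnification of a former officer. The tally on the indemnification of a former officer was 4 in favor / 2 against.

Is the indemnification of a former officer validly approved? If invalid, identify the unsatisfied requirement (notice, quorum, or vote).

Valid — all requirements satisfied.

Notice: 50 hours given; 48 required (50 ≥ 48). Satisfied.
Quorum: 7 present (interested managers count toward quorum); quorum is 7. Satisfied.
Vote: the indemnification of a former officer requires two-thirds of the disinterested managers present (7 − 1 = 6). 2/3 of 6 = 4, so 4 affirmative votes are needed; 4 voted in favor. Satisfied.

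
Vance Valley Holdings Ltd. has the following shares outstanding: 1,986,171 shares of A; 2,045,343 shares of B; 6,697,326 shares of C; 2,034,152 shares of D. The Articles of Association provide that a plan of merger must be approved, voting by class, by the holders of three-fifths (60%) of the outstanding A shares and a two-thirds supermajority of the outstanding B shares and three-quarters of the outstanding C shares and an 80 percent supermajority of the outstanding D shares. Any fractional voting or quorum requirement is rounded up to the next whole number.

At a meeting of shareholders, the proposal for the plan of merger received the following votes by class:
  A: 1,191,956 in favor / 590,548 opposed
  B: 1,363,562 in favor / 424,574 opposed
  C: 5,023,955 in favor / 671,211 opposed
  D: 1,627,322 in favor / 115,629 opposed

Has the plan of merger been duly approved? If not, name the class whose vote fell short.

Approved — every class gave the required vote.

A: 3/5 of 1986171 = 1191702.60, rounded up to 1191703; 1,191,703 required, 1,191,956 in favor — approved.
B: 2/3 of 2045343 = 1363562; 1,363,562 required, 1,363,562 in favor — approved.
C: 3/4 of 6697326 = 5022994.50, rounded up to 5022995; 5,022,995 required, 5,023,955 in favor — approved.
D: 4/5 of 2034152 = 1627321.60, rounded up to 1627322; 1,627,322 required, 1,627,322 in favor — approved.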